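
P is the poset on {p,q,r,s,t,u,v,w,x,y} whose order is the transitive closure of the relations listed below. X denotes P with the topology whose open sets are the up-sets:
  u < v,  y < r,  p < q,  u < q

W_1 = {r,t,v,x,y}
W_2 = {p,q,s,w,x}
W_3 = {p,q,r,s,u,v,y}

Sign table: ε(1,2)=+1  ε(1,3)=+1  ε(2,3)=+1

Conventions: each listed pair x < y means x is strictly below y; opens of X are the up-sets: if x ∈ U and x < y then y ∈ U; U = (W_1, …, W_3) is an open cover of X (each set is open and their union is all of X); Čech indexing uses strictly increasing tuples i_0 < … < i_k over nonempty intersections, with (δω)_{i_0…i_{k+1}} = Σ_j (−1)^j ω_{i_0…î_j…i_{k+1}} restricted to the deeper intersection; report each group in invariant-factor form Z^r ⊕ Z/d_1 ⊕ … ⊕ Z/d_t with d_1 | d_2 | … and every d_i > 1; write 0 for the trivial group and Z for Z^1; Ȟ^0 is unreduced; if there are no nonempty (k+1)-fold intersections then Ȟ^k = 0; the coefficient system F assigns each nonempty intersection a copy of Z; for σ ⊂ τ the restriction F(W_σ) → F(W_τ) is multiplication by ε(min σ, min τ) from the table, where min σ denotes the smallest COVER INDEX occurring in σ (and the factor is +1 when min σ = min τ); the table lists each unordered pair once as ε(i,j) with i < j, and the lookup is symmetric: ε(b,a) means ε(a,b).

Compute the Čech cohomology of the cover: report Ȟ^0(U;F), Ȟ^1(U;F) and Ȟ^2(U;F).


Ȟ^0 ≅ Z, Ȟ^1 ≅ Z and Ȟ^2 ≅ 0

nerve simplices:
  W12={x} W13={r,v,y} W23={p,q,s}
C dims 3,3; δ0: rk 2, SNF 1^2
degree 0: 3−2−0 = 1 → Ȟ^0 ≅ Z
degree 1: 3−0−2 = 1 → Ȟ^1 ≅ Z
degree 2: 0−0−0 = 0 → Ȟ^2 ≅ 0


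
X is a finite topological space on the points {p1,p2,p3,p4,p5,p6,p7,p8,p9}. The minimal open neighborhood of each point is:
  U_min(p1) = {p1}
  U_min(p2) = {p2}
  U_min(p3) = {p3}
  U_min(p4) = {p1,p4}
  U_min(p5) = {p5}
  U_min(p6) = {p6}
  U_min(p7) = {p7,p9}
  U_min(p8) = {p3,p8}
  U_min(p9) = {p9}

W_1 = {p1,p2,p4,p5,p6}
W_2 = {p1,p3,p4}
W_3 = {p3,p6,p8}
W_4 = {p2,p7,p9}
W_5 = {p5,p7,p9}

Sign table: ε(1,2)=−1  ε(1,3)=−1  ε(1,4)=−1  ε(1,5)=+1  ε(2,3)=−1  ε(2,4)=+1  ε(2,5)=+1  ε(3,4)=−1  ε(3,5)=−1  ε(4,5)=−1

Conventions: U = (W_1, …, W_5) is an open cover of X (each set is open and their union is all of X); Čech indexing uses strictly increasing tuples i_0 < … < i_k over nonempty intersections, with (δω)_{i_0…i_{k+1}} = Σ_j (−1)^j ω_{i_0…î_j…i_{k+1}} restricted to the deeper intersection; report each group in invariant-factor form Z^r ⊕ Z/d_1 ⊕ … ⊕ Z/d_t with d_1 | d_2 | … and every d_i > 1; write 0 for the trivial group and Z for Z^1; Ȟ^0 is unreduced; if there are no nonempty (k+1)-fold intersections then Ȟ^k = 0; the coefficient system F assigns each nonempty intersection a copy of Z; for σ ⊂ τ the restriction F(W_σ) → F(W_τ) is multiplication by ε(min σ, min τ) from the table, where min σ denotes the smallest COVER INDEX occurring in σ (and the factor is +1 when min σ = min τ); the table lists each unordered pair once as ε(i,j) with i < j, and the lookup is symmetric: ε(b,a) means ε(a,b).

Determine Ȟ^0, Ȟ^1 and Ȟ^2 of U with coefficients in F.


Ȟ^0 = 0,  Ȟ^1 = Z ⊕ Z/2,  Ȟ^2 = 0

cover nerve:
  W12={p1,p4} W13={p6} W14={p2} W15={p5} W23={p3} W45={p7,p9}
C dims 5,6; δ0: rk 5, SNF 1^4·2
Ȟ^0: (5−5)−0=0 ⇒ 0
Ȟ^1: (6−0)−5=1 plus torsion [2] ⇒ Z ⊕ Z/2
Ȟ^2: (0−0)−0=0 ⇒ 0


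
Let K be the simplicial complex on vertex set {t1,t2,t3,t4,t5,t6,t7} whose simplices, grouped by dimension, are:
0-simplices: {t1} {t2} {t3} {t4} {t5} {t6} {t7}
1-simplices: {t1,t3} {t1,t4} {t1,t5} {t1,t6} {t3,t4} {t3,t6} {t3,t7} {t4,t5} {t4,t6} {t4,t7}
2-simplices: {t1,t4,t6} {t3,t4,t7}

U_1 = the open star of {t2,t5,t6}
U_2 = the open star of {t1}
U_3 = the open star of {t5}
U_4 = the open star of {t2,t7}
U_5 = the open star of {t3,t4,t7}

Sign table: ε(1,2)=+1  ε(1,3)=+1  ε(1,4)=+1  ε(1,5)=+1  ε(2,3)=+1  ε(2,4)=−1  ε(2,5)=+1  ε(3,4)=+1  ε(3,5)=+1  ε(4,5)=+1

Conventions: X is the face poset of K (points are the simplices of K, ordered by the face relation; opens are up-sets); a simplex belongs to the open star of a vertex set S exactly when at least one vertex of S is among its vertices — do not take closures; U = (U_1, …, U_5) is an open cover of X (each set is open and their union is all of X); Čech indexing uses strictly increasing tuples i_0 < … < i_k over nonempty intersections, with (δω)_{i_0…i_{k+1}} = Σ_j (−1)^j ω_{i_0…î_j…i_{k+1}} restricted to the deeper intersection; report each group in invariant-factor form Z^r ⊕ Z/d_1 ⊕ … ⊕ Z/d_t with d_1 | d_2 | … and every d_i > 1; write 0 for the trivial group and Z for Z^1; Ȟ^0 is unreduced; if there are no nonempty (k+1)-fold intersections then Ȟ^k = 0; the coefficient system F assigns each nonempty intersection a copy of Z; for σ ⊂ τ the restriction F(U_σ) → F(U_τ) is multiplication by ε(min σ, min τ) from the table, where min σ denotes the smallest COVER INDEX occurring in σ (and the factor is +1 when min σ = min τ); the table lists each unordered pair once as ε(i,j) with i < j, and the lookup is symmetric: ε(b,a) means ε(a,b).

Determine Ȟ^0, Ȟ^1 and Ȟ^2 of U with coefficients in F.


Ȟ^0(U;F) ≅ Z,  Ȟ^1(U;F) ≅ Z,  Ȟ^2(U;F) ≅ 0

nonempty overlaps:
  U1={{t2},{t5},{t6},{t1,t5},{t1,t6},{t3,t6},{t4,t5},{t4,t6},{t1,t4,t6}} U2={{t1},{t1,t3},{t1,t4},{t1,t5},{t1,t6},{t1,t4,t6}} U3={{t5},{t1,t5},{t4,t5}} U4={{t2},{t7},{t3,t7},{t4,t7},{t3,t4,t7}} U5={{t3},{t4},{t7},{t1,t3},{t1,t4},{t3,t4},{t3,t6},{t3,t7},{t4,t5},{t4,t6},{t4,t7},{t1,t4,t6},{t3,t4,t7}}
  U12={{t1,t5},{t1,t6},{t1,t4,t6}} U13={{t5},{t1,t5},{t4,t5}} U14={{t2}} U15={{t3,t6},{t4,t5},{t4,t6},{t1,t4,t6}} U23={{t1,t5}} U25={{t1,t3},{t1,t4},{t1,t4,t6}} U35={{t4,t5}} U45={{t7},{t3,t7},{t4,t7},{t3,t4,t7}}
  U123={{t1,t5}} U125={{t1,t4,t6}} U135={{t4,t5}}
C dims 5,8,3; δ0: rk 4, SNF 1^4; δ1: rk 3, SNF 1^3
degree 0: 5−4−0 = 1 → Ȟ^0 ≅ Z
degree 1: 8−3−4 = 1 → Ȟ^1 ≅ Z
degree 2: 3−0−3 = 0 → Ȟ^2 ≅ 0


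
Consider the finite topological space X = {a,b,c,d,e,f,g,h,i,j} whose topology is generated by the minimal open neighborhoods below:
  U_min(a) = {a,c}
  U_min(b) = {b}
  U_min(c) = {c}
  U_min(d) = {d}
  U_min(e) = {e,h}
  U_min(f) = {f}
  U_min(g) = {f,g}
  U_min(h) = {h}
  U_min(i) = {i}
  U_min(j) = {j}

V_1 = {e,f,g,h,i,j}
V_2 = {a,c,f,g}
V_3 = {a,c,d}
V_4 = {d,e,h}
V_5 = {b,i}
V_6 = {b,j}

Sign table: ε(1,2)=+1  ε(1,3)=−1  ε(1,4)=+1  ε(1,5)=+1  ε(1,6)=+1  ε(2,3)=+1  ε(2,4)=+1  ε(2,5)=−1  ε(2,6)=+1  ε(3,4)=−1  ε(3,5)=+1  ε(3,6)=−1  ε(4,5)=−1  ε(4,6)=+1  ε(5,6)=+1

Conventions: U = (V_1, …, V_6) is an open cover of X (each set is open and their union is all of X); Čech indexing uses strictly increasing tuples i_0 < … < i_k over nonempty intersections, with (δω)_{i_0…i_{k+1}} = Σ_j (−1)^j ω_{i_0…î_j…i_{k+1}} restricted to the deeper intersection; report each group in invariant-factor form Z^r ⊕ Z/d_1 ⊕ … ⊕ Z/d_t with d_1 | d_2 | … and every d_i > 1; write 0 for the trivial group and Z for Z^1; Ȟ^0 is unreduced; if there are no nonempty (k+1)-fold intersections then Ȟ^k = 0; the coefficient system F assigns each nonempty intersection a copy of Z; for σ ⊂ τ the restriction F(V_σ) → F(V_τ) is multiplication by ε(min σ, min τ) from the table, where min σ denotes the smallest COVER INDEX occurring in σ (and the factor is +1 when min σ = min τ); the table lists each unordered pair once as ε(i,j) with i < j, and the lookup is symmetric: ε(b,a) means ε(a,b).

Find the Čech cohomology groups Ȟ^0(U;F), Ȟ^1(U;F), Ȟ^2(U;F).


nerve simplices:
  V12={f,g} V14={e,h} V15={i} V16={j} V23={a,c} V34={d} V56={b}
C dims 6,7; δ0: rk 6, SNF 1^5·2
degree 0: 6−6−0 = 0 → Ȟ^0 ≅ 0
degree 1: 7−0−6 = 1 plus torsion [2] → Ȟ^1 ≅ Z ⊕ Z/2
degree 2: 0−0−0 = 0 → Ȟ^2 ≅ 0

Ȟ^0(U;F) ≅ 0; Ȟ^1(U;F) ≅ Z ⊕ Z/2; Ȟ^2(U;F) ≅ 0


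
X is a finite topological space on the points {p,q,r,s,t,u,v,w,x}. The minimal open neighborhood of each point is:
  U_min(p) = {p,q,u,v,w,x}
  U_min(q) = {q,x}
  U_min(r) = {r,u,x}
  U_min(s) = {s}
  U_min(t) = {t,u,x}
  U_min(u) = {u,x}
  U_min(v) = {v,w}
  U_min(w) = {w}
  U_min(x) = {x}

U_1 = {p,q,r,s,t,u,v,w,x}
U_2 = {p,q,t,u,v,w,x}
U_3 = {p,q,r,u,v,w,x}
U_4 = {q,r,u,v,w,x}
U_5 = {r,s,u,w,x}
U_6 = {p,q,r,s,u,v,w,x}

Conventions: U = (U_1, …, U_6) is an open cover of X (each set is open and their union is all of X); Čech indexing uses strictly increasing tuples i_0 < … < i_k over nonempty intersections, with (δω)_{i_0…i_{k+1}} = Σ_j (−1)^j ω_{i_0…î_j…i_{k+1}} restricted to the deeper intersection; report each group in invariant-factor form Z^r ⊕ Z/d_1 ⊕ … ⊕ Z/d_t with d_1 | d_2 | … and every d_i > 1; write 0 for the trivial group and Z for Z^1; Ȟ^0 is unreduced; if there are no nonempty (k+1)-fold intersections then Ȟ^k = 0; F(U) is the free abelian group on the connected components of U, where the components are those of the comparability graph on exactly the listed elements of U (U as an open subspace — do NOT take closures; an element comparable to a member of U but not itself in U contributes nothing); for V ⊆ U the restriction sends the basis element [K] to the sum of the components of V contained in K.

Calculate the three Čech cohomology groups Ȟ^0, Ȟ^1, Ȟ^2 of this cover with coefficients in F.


Ȟ^0 = Z^2,  Ȟ^1 = 0,  Ȟ^2 = 0

nerve simplices:
  U12={p,q,t,u,v,w,x} U13={p,q,r,u,v,w,x} U14={q,r,u,v,w,x} U15={r,s,u,w,x} U16={p,q,r,s,u,v,w,x} U23={p,q,u,v,w,x} U24={q,u,v,w,x} U25={u,w,x} U26={p,q,u,v,w,x} U34={q,r,u,v,w,x} U35={r,u,w,x} U36={p,q,r,u,v,w,x} U45={r,u,w,x} U46={q,r,u,v,w,x} U56={r,s,u,w,x}
  U123={p,q,u,v,w,x} U124={q,u,v,w,x} U125={u,w,x} U126={p,q,u,v,w,x} U134={q,r,u,v,w,x} U135={r,u,w,x} U136={p,q,r,u,v,w,x} U145={r,u,w,x} U146={q,r,u,v,w,x} U156={r,s,u,w,x} U234={q,u,v,w,x} U235={u,w,x} U236={p,q,u,v,w,x} U245={u,w,x} U246={q,u,v,w,x} U256={u,w,x} U345={r,u,w,x} U346={q,r,u,v,w,x} U356={r,u,w,x} U456={r,u,w,x}
  U1234={q,u,v,w,x} U1235={u,w,x} U1236={p,q,u,v,w,x} U1245={u,w,x} U1246={q,u,v,w,x} U1256={u,w,x} U1345={r,u,w,x} U1346={q,r,u,v,w,x} U1356={r,u,w,x} U1456={r,u,w,x} U2345={u,w,x} U2346={q,u,v,w,x} U2356={u,w,x} U2456={u,w,x} U3456={r,u,w,x}
  U12345={u,w,x} U12346={q,u,v,w,x} U12356={u,w,x} U12456={u,w,x} U13456={r,u,w,x} U23456={u,w,x}
  U123456={u,w,x}
components per intersection:
  U1: {p,q,r,t,u,v,w,x} {s}
  U2: {p,q,t,u,v,w,x}
  U3: {p,q,r,u,v,w,x}
  U4: {q,r,u,x} {v,w}
  U5: {r,u,x} {s} {w}
  U6: {p,q,r,u,v,w,x} {s}
  U12: {p,q,t,u,v,w,x}
  U13: {p,q,r,u,v,w,x}
  U14: {q,r,u,x} {v,w}
  U15: {r,u,x} {s} {w}
  U16: {p,q,r,u,v,w,x} {s}
  U23: {p,q,u,v,w,x}
  U24: {q,u,x} {v,w}
  U25: {u,x} {w}
  U26: {p,q,u,v,w,x}
  U34: {q,r,u,x} {v,w}
  U35: {r,u,x} {w}
  U36: {p,q,r,u,v,w,x}
  U45: {r,u,x} {w}
  U46: {q,r,u,x} {v,w}
  U56: {r,u,x} {s} {w}
  U123: {p,q,u,v,w,x}
  U124: {q,u,x} {v,w}
  U125: {u,x} {w}
  U126: {p,q,u,v,w,x}
  U134: {q,r,u,x} {v,w}
  U135: {r,u,x} {w}
  U136: {p,q,r,u,v,w,x}
  U145: {r,u,x} {w}
  U146: {q,r,u,x} {v,w}
  U156: {r,u,x} {s} {w}
  U234: {q,u,x} {v,w}
  U235: {u,x} {w}
  U236: {p,q,u,v,w,x}
  U245: {u,x} {w}
  U246: {q,u,x} {v,w}
  U256: {u,x} {w}
  U345: {r,u,x} {w}
  U346: {q,r,u,x} {v,w}
  U356: {r,u,x} {w}
  U456: {r,u,x} {w}
  U1234: {q,u,x} {v,w}
  U1235: {u,x} {w}
  U1236: {p,q,u,v,w,x}
  U1245: {u,x} {w}
  U1246: {q,u,x} {v,w}
  U1256: {u,x} {w}
  U1345: {r,u,x} {w}
  U1346: {q,r,u,x} {v,w}
  U1356: {r,u,x} {w}
  U1456: {r,u,x} {w}
  U2345: {u,x} {w}
  U2346: {q,u,x} {v,w}
  U2356: {u,x} {w}
  U2456: {u,x} {w}
  U3456: {r,u,x} {w}
  U12345: {u,x} {w}
  U12346: {q,u,x} {v,w}
  U12356: {u,x} {w}
  U12456: {u,x} {w}
  U13456: {r,u,x} {w}
  U23456: {u,x} {w}
  U123456: {u,x} {w}
C dims 11,27,37,29; δ0: rk 9, SNF 1^9; δ1: rk 18, SNF 1^18; δ2: rk 19, SNF 1^19
degree 0: 11−9−0 = 2 → Ȟ^0 ≅ Z^2
degree 1: 27−18−9 = 0 → Ȟ^1 ≅ 0
degree 2: 37−19−18 = 0 → Ȟ^2 ≅ 0


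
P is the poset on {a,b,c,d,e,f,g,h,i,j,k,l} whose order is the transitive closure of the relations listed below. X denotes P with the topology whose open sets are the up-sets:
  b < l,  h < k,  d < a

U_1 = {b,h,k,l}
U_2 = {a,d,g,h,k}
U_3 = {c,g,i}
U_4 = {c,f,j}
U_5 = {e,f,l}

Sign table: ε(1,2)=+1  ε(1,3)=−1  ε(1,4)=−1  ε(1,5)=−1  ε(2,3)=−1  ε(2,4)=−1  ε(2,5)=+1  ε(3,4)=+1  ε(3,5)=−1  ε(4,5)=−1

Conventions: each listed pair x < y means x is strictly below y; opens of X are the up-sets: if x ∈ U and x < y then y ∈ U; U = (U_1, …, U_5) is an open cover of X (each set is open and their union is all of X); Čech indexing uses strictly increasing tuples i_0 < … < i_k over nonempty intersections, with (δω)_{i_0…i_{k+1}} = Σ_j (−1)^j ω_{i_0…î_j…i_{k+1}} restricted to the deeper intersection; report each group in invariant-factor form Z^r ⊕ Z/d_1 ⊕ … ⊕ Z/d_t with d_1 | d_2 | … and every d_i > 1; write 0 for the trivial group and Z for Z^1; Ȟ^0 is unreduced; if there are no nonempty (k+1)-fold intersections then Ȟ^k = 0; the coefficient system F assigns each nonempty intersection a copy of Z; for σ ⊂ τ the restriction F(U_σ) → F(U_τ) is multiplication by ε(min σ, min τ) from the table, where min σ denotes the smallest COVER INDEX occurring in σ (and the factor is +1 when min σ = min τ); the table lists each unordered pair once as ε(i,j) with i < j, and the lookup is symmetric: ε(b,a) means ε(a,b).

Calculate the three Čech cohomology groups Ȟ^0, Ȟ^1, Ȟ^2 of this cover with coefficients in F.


Ȟ^0 ≅ 0, Ȟ^1 ≅ Z/2, Ȟ^2 ≅ 0

nerve of the cover:
  U12={h,k} U15={l} U23={g} U34={c} U45={f}
C dims 5,5; δ0: rk 5, SNF 1^4·2
Ȟ^0 = (5 − 5) − 0 = 0, so Ȟ^0 ≅ 0
Ȟ^1 = (5 − 0) − 5 = 0 plus torsion [2], so Ȟ^1 ≅ Z/2
Ȟ^2 = (0 − 0) − 0 = 0, so Ȟ^2 ≅ 0


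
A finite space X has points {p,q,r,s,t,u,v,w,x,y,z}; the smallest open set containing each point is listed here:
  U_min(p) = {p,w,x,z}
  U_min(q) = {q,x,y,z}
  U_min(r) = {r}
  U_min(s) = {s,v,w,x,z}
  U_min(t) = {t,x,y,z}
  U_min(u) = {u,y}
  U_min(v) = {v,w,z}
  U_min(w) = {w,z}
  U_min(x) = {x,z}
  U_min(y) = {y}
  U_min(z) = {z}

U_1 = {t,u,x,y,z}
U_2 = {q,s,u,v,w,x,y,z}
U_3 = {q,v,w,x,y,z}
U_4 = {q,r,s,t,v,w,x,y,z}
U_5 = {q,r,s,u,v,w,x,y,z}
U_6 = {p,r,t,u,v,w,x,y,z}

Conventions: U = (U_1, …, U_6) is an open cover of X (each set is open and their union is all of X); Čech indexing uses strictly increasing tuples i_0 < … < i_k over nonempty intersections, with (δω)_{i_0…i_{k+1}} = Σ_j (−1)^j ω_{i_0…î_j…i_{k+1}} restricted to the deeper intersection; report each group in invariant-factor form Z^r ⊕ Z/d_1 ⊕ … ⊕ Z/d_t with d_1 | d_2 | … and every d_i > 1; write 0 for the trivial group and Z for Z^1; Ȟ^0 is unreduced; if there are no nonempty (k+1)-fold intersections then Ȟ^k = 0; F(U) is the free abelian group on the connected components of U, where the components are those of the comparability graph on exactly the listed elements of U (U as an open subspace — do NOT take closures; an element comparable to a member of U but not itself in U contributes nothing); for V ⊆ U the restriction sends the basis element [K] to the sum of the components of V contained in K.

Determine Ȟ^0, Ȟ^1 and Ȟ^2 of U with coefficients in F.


Ȟ^0(U;F) ≅ Z^2, Ȟ^1(U;F) ≅ 0, Ȟ^2(U;F) ≅ 0

nerve simplices:
  U12={u,x,y,z} U13={x,y,z} U14={t,x,y,z} U15={u,x,y,z} U16={t,u,x,y,z} U23={q,v,w,x,y,z} U24={q,s,v,w,x,y,z} U25={q,s,u,v,w,x,y,z} U26={u,v,w,x,y,z} U34={q,v,w,x,y,z} U35={q,v,w,x,y,z} U36={v,w,x,y,z} U45={q,r,s,v,w,x,y,z} U46={r,t,v,w,x,y,z} U56={r,u,v,w,x,y,z}
  U123={x,y,z} U124={x,y,z} U125={u,x,y,z} U126={u,x,y,z} U134={x,y,z} U135={x,y,z} U136={x,y,z} U145={x,y,z} U146={t,x,y,z} U156={u,x,y,z} U234={q,v,w,x,y,z} U235={q,v,w,x,y,z} U236={v,w,x,y,z} U245={q,s,v,w,x,y,z} U246={v,w,x,y,z} U256={u,v,w,x,y,z} U345={q,v,w,x,y,z} U346={v,w,x,y,z} U356={v,w,x,y,z} U456={r,v,w,x,y,z}
  U1234={x,y,z} U1235={x,y,z} U1236={x,y,z} U1245={x,y,z} U1246={x,y,z} U1256={u,x,y,z} U1345={x,y,z} U1346={x,y,z} U1356={x,y,z} U1456={x,y,z} U2345={q,v,w,x,y,z} U2346={v,w,x,y,z} U2356={v,w,x,y,z} U2456={v,w,x,y,z} U3456={v,w,x,y,z}
  U12345={x,y,z} U12346={x,y,z} U12356={x,y,z} U12456={x,y,z} U13456={x,y,z} U23456={v,w,x,y,z}
  U123456={x,y,z}
components per intersection:
  U1: {t,u,x,y,z}
  U2: {q,s,u,v,w,x,y,z}
  U3: {q,v,w,x,y,z}
  U4: {q,s,t,v,w,x,y,z} {r}
  U5: {q,s,u,v,w,x,y,z} {r}
  U6: {p,t,u,v,w,x,y,z} {r}
  U12: {u,y} {x,z}
  U13: {x,z} {y}
  U14: {t,x,y,z}
  U15: {u,y} {x,z}
  U16: {t,u,x,y,z}
  U23: {q,v,w,x,y,z}
  U24: {q,s,v,w,x,y,z}
  U25: {q,s,u,v,w,x,y,z}
  U26: {u,y} {v,w,x,z}
  U34: {q,v,w,x,y,z}
  U35: {q,v,w,x,y,z}
  U36: {v,w,x,z} {y}
  U45: {q,s,v,w,x,y,z} {r}
  U46: {r} {t,v,w,x,y,z}
  U56: {r} {u,y} {v,w,x,z}
  U123: {x,z} {y}
  U124: {x,z} {y}
  U125: {u,y} {x,z}
  U126: {u,y} {x,z}
  U134: {x,z} {y}
  U135: {x,z} {y}
  U136: {x,z} {y}
  U145: {x,z} {y}
  U146: {t,x,y,z}
  U156: {u,y} {x,z}
  U234: {q,v,w,x,y,z}
  U235: {q,v,w,x,y,z}
  U236: {v,w,x,z} {y}
  U245: {q,s,v,w,x,y,z}
  U246: {v,w,x,z} {y}
  U256: {u,y} {v,w,x,z}
  U345: {q,v,w,x,y,z}
  U346: {v,w,x,z} {y}
  U356: {v,w,x,z} {y}
  U456: {r} {v,w,x,z} {y}
  U1234: {x,z} {y}
  U1235: {x,z} {y}
  U1236: {x,z} {y}
  U1245: {x,z} {y}
  U1246: {x,z} {y}
  U1256: {u,y} {x,z}
  U1345: {x,z} {y}
  U1346: {x,z} {y}
  U1356: {x,z} {y}
  U1456: {x,z} {y}
  U2345: {q,v,w,x,y,z}
  U2346: {v,w,x,z} {y}
  U2356: {v,w,x,z} {y}
  U2456: {v,w,x,z} {y}
  U3456: {v,w,x,z} {y}
  U12345: {x,z} {y}
  U12346: {x,z} {y}
  U12356: {x,z} {y}
  U12456: {x,z} {y}
  U13456: {x,z} {y}
  U23456: {v,w,x,z} {y}
  U123456: {x,z} {y}
C dims 9,24,36,29; δ0: rk 7, SNF 1^7; δ1: rk 17, SNF 1^17; δ2: rk 19, SNF 1^19
degree 0: 9−7−0 = 2 → Ȟ^0 ≅ Z^2
degree 1: 24−17−7 = 0 → Ȟ^1 ≅ 0
degree 2: 36−19−17 = 0 → Ȟ^2 ≅ 0


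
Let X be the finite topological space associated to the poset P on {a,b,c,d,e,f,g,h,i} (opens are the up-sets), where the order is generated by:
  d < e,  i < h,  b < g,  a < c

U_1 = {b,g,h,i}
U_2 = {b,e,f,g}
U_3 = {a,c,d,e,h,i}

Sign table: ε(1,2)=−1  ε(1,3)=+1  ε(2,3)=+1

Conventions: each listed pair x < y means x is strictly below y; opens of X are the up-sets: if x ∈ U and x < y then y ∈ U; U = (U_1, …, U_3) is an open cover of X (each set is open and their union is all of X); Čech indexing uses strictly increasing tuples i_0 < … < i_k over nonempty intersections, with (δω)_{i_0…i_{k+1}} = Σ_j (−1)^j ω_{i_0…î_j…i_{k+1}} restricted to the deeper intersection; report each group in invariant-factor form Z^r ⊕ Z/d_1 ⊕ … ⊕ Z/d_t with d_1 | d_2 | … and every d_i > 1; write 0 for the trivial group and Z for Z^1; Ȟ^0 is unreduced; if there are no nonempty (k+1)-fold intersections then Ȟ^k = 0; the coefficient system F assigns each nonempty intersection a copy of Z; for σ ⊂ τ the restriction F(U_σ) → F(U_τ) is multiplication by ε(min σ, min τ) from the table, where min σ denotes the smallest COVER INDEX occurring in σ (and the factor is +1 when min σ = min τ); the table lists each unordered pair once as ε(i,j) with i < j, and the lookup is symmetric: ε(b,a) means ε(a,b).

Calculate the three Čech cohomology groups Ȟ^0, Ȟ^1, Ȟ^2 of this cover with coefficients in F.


intersection data:
  U12={b,g} U13={h,i} U23={e}
C dims 3,3; δ0: rk 3, SNF 1^2·2
Ȟ^0 = (3 − 3) − 0 = 0, so Ȟ^0 ≅ 0
Ȟ^1 = (3 − 0) − 3 = 0 plus torsion [2], so Ȟ^1 ≅ Z/2
Ȟ^2 = (0 − 0) − 0 = 0, so Ȟ^2 ≅ 0

Ȟ^0(U;F) ≅ 0,  Ȟ^1(U;F) ≅ Z/2,  Ȟ^2(U;F) ≅ 0


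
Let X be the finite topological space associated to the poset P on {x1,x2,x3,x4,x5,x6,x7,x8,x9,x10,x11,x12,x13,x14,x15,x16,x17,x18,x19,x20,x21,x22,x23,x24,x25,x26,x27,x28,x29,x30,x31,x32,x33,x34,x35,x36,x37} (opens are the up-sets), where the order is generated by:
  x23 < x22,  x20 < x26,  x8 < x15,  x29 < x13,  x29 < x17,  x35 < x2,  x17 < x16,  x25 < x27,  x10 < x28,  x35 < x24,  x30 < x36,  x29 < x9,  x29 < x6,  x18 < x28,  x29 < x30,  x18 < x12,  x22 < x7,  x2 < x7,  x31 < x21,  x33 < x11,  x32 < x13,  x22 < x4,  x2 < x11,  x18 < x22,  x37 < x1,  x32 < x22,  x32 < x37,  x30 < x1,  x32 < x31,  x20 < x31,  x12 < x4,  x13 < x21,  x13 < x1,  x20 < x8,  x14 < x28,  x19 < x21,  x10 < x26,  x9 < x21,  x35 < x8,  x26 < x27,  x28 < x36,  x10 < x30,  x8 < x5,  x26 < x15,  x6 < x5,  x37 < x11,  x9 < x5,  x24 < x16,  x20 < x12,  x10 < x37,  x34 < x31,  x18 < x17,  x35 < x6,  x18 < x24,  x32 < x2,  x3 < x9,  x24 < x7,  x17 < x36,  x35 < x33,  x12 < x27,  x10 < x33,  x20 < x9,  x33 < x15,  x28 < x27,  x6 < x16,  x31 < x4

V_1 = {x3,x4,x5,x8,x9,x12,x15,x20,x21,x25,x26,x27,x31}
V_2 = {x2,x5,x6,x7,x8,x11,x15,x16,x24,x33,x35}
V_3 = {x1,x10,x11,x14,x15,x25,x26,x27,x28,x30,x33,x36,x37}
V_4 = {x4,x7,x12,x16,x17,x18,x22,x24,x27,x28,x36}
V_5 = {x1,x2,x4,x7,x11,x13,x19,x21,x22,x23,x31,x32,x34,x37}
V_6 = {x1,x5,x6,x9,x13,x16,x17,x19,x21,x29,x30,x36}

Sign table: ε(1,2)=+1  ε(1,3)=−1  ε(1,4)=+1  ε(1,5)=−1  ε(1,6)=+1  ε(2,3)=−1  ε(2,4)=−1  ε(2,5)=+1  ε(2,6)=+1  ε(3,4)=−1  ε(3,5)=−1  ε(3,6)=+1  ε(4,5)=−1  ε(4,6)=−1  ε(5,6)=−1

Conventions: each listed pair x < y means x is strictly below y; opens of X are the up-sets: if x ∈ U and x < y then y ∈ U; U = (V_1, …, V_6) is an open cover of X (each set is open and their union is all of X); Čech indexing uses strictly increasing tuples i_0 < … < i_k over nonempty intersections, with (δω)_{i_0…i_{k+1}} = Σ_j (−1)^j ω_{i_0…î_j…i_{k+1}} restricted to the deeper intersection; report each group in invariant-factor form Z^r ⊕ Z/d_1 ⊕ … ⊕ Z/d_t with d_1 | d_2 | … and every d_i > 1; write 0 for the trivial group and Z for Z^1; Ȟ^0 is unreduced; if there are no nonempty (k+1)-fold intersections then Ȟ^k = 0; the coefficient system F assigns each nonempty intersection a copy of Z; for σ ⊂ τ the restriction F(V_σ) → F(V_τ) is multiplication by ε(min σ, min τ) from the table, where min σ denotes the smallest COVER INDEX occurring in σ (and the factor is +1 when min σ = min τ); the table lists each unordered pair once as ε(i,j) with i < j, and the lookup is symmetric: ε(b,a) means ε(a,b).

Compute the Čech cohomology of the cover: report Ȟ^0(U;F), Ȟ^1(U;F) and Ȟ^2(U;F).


Ȟ^0 = 0,  Ȟ^1 = Z/2,  Ȟ^2 = Z

intersection data:
  V12={x5,x8,x15} V13={x15,x25,x26,x27} V14={x4,x12,x27} V15={x4,x21,x31} V16={x5,x9,x21} V23={x11,x15,x33} V24={x7,x16,x24} V25={x2,x7,x11} V26={x5,x6,x16} V34={x27,x28,x36} V35={x1,x11,x37} V36={x1,x30,x36} V45={x4,x7,x22} V46={x16,x17,x36} V56={x1,x13,x19,x21}
  V123={x15} V126={x5} V134={x27} V145={x4} V156={x21} V235={x11} V245={x7} V246={x16} V346={x36} V356={x1}
C dims 6,15,10; δ0: rk 6, SNF 1^5·2; δ1: rk 9, SNF 1^9
Ȟ^0 = (6 − 6) − 0 = 0, so Ȟ^0 ≅ 0
Ȟ^1 = (15 − 9) − 6 = 0 plus torsion [2], so Ȟ^1 ≅ Z/2
Ȟ^2 = (10 − 0) − 9 = 1, so Ȟ^2 ≅ Z


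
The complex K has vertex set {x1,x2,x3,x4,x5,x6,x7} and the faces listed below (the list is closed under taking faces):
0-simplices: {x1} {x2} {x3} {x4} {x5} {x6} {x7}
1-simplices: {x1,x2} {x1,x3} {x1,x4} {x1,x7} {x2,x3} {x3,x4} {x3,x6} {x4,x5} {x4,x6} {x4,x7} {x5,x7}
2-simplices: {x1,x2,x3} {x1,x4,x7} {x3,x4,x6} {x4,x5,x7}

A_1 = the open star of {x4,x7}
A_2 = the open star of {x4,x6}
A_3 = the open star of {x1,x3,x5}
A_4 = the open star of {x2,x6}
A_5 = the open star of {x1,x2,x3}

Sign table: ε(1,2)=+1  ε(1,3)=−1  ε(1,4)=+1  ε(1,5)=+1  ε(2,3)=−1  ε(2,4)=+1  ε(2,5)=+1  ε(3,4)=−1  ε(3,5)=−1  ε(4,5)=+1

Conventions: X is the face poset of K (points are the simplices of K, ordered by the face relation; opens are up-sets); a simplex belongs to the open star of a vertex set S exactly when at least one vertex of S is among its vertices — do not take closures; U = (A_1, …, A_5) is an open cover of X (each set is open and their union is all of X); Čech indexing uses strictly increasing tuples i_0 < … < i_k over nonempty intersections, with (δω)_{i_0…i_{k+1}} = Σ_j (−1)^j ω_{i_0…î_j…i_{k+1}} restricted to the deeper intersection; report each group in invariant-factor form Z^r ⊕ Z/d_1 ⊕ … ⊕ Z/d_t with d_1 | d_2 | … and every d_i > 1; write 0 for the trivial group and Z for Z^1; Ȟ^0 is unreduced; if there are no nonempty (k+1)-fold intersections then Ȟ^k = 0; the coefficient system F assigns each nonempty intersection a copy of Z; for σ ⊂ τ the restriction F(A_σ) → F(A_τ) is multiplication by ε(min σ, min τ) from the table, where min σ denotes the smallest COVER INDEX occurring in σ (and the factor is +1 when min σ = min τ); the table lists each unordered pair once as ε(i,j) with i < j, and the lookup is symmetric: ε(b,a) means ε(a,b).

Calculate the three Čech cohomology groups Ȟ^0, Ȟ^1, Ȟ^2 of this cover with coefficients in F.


nonempty intersections:
  A1={{x4},{x7},{x1,x4},{x1,x7},{x3,x4},{x4,x5},{x4,x6},{x4,x7},{x5,x7},{x1,x4,x7},{x3,x4,x6},{x4,x5,x7}} A2={{x4},{x6},{x1,x4},{x3,x4},{x3,x6},{x4,x5},{x4,x6},{x4,x7},{x1,x4,x7},{x3,x4,x6},{x4,x5,x7}} A3={{x1},{x3},{x5},{x1,x2},{x1,x3},{x1,x4},{x1,x7},{x2,x3},{x3,x4},{x3,x6},{x4,x5},{x5,x7},{x1,x2,x3},{x1,x4,x7},{x3,x4,x6},{x4,x5,x7}} A4={{x2},{x6},{x1,x2},{x2,x3},{x3,x6},{x4,x6},{x1,x2,x3},{x3,x4,x6}} A5={{x1},{x2},{x3},{x1,x2},{x1,x3},{x1,x4},{x1,x7},{x2,x3},{x3,x4},{x3,x6},{x1,x2,x3},{x1,x4,x7},{x3,x4,x6}}
  A12={{x4},{x1,x4},{x3,x4},{x4,x5},{x4,x6},{x4,x7},{x1,x4,x7},{x3,x4,x6},{x4,x5,x7}} A13={{x1,x4},{x1,x7},{x3,x4},{x4,x5},{x5,x7},{x1,x4,x7},{x3,x4,x6},{x4,x5,x7}} A14={{x4,x6},{x3,x4,x6}} A15={{x1,x4},{x1,x7},{x3,x4},{x1,x4,x7},{x3,x4,x6}} A23={{x1,x4},{x3,x4},{x3,x6},{x4,x5},{x1,x4,x7},{x3,x4,x6},{x4,x5,x7}} A24={{x6},{x3,x6},{x4,x6},{x3,x4,x6}} A25={{x1,x4},{x3,x4},{x3,x6},{x1,x4,x7},{x3,x4,x6}} A34={{x1,x2},{x2,x3},{x3,x6},{x1,x2,x3},{x3,x4,x6}} A35={{x1},{x3},{x1,x2},{x1,x3},{x1,x4},{x1,x7},{x2,x3},{x3,x4},{x3,x6},{x1,x2,x3},{x1,x4,x7},{x3,x4,x6}} A45={{x2},{x1,x2},{x2,x3},{x3,x6},{x1,x2,x3},{x3,x4,x6}}
  A123={{x1,x4},{x3,x4},{x4,x5},{x1,x4,x7},{x3,x4,x6},{x4,x5,x7}} A124={{x4,x6},{x3,x4,x6}} A125={{x1,x4},{x3,x4},{x1,x4,x7},{x3,x4,x6}} A134={{x3,x4,x6}} A135={{x1,x4},{x1,x7},{x3,x4},{x1,x4,x7},{x3,x4,x6}} A145={{x3,x4,x6}} A234={{x3,x6},{x3,x4,x6}} A235={{x1,x4},{x3,x4},{x3,x6},{x1,x4,x7},{x3,x4,x6}} A245={{x3,x6},{x3,x4,x6}} A345={{x1,x2},{x2,x3},{x3,x6},{x1,x2,x3},{x3,x4,x6}}
  A1234={{x3,x4,x6}} A1235={{x1,x4},{x3,x4},{x1,x4,x7},{x3,x4,x6}} A1245={{x3,x4,x6}} A1345={{x3,x4,x6}} A2345={{x3,x6},{x3,x4,x6}}
  A12345={{x3,x4,x6}}
C dims 5,10,10,5; δ0: rk 4, SNF 1^4; δ1: rk 6, SNF 1^6; δ2: rk 4, SNF 1^4
Ȟ^0: (5−4)−0=1 ⇒ Z
Ȟ^1: (10−6)−4=0 ⇒ 0
Ȟ^2: (10−4)−6=0 ⇒ 0

Ȟ^0 = Z; Ȟ^1 = 0; Ȟ^2 = 0


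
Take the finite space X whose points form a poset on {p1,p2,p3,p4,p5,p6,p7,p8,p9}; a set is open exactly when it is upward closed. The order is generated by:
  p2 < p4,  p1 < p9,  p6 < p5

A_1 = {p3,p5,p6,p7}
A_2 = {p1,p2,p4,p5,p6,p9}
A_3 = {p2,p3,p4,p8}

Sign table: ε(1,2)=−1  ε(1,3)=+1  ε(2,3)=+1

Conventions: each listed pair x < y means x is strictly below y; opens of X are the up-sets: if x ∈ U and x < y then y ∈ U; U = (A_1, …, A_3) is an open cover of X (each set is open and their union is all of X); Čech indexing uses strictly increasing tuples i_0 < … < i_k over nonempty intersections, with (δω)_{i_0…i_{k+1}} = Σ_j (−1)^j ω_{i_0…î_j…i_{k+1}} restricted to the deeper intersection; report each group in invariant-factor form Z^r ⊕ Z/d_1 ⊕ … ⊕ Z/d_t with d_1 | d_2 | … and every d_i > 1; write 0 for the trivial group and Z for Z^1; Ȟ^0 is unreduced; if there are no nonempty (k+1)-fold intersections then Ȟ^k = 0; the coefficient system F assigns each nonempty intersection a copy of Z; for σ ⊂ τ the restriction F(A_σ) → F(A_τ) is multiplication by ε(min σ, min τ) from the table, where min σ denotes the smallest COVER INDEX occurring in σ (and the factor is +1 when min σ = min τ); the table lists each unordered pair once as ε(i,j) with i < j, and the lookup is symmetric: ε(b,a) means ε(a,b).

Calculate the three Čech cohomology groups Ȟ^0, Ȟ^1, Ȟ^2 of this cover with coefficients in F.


Ȟ^0 ≅ 0; Ȟ^1 ≅ Z/2; Ȟ^2 ≅ 0

nerve of the cover:
  A12={p5,p6} A13={p3} A23={p2,p4}
C dims 3,3; δ0: rk 3, SNF 1^2·2
Ȟ^0 = (3 − 3) − 0 = 0, so Ȟ^0 ≅ 0
Ȟ^1 = (3 − 0) − 3 = 0 plus torsion [2], so Ȟ^1 ≅ Z/2
Ȟ^2 = (0 − 0) − 0 = 0, so Ȟ^2 ≅ 0


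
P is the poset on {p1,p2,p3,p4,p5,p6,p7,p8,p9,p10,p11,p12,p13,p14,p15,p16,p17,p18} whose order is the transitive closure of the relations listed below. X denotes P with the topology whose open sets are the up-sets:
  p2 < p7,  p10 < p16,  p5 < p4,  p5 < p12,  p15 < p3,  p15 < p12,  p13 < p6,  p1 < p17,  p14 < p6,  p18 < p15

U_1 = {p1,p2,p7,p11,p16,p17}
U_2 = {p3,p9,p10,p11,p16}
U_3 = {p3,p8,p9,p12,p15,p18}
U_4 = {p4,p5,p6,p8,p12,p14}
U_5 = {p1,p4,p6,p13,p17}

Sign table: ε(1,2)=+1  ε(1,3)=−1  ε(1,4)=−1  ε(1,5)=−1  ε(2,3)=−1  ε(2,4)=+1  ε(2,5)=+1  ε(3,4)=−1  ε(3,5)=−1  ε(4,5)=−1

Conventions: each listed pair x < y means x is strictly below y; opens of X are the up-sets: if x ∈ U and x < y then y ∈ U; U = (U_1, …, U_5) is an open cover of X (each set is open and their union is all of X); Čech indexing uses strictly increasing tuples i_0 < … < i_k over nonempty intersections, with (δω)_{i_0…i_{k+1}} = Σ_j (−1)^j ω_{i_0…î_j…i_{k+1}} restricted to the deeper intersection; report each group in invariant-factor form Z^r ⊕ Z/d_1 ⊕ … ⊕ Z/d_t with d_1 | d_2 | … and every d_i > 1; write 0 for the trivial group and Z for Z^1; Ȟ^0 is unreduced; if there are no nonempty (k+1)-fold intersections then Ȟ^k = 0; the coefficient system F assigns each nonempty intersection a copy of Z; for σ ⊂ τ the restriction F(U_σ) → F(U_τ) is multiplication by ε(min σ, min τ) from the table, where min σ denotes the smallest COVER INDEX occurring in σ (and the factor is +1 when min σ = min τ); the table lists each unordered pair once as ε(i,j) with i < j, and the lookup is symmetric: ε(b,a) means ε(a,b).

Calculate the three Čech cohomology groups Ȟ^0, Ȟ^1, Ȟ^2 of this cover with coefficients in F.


Ȟ^0 ≅ Z; Ȟ^1 ≅ Z; Ȟ^2 ≅ 0

nonempty overlaps:
  U12={p11,p16} U15={p1,p17} U23={p3,p9} U34={p8,p12} U45={p4,p6}
C dims 5,5; δ0: rk 4, SNF 1^4
degree 0: 5−4−0 = 1 → Ȟ^0 ≅ Z
degree 1: 5−0−4 = 1 → Ȟ^1 ≅ Z
degree 2: 0−0−0 = 0 → Ȟ^2 ≅ 0


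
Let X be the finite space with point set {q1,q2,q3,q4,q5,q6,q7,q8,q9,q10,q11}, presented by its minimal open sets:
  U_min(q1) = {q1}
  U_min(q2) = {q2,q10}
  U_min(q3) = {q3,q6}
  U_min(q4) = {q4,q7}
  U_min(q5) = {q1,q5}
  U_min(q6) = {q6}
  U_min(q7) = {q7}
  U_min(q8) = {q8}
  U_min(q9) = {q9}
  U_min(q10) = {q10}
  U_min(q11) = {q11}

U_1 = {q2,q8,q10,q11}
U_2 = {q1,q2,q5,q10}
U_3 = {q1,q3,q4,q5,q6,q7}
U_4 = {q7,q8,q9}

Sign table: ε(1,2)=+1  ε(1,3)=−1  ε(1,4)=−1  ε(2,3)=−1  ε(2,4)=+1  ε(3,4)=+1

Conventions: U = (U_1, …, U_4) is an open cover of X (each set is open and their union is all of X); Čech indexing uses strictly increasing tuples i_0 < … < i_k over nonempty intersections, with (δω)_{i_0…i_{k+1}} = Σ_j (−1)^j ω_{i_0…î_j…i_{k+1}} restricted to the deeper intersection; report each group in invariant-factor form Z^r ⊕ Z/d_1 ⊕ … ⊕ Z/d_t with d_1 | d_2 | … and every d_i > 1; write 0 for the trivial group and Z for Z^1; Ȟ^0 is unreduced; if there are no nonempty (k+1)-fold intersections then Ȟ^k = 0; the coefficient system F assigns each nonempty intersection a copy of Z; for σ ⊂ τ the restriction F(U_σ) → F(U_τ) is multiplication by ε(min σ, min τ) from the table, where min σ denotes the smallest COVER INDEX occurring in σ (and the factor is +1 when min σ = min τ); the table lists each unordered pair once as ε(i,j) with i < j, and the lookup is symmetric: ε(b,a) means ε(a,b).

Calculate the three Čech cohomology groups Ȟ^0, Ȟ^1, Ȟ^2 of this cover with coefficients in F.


Ȟ^0 ≅ Z,  Ȟ^1 ≅ Z,  Ȟ^2 ≅ 0

nerve of the cover:
  U12={q2,q10} U14={q8} U23={q1,q5} U34={q7}
C dims 4,4; δ0: rk 3, SNF 1^3
Ȟ^0 = (4 − 3) − 0 = 1, so Ȟ^0 ≅ Z
Ȟ^1 = (4 − 0) − 3 = 1, so Ȟ^1 ≅ Z
Ȟ^2 = (0 − 0) − 0 = 0, so Ȟ^2 ≅ 0


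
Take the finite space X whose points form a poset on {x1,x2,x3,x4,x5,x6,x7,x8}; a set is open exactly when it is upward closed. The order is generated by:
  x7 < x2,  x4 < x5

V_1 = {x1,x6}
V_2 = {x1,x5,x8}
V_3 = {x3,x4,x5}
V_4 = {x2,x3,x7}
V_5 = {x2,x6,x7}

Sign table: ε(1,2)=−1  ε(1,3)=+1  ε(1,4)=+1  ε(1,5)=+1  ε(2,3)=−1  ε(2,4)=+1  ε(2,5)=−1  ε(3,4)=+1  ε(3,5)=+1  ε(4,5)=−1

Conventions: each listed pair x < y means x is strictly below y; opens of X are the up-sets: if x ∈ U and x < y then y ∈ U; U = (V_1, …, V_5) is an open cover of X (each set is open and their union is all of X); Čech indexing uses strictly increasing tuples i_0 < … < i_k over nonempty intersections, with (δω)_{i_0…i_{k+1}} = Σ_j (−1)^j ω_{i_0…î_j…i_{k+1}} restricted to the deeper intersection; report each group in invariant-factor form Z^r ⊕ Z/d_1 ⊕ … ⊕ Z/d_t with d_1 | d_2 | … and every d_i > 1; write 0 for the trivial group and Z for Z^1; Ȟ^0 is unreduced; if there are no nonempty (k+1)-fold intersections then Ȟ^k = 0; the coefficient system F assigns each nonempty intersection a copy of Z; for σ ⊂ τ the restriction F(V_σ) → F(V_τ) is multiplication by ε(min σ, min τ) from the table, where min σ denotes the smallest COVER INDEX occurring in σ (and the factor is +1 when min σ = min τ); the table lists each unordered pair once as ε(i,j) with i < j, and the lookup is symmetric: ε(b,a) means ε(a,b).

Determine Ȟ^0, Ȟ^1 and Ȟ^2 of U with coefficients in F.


Ȟ^0 = 0; Ȟ^1 = Z/2; Ȟ^2 = 0

nerve of the cover:
  V12={x1} V15={x6} V23={x5} V34={x3} V45={x2,x7}
C dims 5,5; δ0: rk 5, SNF 1^4·2
Ȟ^0 = (5 − 5) − 0 = 0, so Ȟ^0 ≅ 0
Ȟ^1 = (5 − 0) − 5 = 0 plus torsion [2], so Ȟ^1 ≅ Z/2
Ȟ^2 = (0 − 0) − 0 = 0, so Ȟ^2 ≅ 0


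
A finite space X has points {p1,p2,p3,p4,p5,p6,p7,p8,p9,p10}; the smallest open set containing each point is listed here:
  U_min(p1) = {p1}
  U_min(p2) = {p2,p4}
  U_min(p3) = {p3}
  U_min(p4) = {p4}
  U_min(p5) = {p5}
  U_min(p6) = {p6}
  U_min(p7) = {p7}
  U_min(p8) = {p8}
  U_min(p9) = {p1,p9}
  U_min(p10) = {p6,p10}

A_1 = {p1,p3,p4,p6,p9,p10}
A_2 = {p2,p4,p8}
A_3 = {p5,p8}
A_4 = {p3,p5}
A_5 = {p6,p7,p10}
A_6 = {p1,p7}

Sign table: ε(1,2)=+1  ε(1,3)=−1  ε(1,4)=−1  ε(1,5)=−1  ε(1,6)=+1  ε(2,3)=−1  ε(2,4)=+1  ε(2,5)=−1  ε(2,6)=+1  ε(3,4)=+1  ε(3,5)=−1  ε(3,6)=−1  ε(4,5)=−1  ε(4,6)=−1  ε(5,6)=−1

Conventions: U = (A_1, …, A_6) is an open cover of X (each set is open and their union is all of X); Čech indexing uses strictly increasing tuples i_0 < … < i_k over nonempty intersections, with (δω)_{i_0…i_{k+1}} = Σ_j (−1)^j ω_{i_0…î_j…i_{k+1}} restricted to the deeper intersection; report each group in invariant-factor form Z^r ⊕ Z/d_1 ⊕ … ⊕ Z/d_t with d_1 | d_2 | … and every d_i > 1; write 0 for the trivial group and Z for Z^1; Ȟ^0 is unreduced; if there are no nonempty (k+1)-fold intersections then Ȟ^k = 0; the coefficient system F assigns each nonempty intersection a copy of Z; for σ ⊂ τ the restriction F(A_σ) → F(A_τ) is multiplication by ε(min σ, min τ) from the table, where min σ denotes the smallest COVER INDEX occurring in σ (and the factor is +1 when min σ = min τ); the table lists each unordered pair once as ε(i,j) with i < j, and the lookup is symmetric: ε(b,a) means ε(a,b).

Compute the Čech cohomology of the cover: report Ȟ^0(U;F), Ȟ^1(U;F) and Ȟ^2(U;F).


nonempty overlaps:
  A12={p4} A14={p3} A15={p6,p10} A16={p1} A23={p8} A34={p5} A56={p7}
C dims 6,7; δ0: rk 5, SNF 1^5
degree 0: 6−5−0 = 1 → Ȟ^0 ≅ Z
degree 1: 7−0−5 = 2 → Ȟ^1 ≅ Z^2
degree 2: 0−0−0 = 0 → Ȟ^2 ≅ 0

Ȟ^0 = Z; Ȟ^1 = Z^2; Ȟ^2 = 0


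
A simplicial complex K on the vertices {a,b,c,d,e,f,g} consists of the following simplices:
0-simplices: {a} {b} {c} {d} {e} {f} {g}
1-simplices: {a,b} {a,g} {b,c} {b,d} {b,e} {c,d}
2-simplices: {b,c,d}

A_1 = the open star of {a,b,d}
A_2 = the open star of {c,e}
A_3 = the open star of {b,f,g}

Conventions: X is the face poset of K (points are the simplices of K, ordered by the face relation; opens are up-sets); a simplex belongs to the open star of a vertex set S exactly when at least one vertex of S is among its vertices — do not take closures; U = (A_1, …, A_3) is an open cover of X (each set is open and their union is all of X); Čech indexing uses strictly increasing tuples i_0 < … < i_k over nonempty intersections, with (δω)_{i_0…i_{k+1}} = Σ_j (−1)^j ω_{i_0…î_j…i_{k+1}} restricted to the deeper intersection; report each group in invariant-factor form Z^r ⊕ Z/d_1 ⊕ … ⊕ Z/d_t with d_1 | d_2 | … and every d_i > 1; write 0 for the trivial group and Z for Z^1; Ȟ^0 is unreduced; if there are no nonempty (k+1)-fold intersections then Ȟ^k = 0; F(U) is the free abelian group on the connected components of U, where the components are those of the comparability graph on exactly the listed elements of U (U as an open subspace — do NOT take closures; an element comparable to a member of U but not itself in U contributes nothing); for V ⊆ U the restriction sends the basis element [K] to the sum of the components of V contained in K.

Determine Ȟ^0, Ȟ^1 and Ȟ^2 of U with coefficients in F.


nonempty overlaps:
  A1={{a},{b},{d},{a,b},{a,g},{b,c},{b,d},{b,e},{c,d},{b,c,d}} A2={{c},{e},{b,c},{b,e},{c,d},{b,c,d}} A3={{b},{f},{g},{a,b},{a,g},{b,c},{b,d},{b,e},{b,c,d}}
  A12={{b,c},{b,e},{c,d},{b,c,d}} A13={{b},{a,b},{a,g},{b,c},{b,d},{b,e},{b,c,d}} A23={{b,c},{b,e},{b,c,d}}
  A123={{b,c},{b,e},{b,c,d}}
components per intersection:
  A1: {{a},{b},{d},{a,b},{a,g},{b,c},{b,d},{b,e},{c,d},{b,c,d}}
  A2: {{c},{b,c},{c,d},{b,c,d}} {{e},{b,e}}
  A3: {{b},{a,b},{b,c},{b,d},{b,e},{b,c,d}} {{f}} {{g},{a,g}}
  A12: {{b,c},{c,d},{b,c,d}} {{b,e}}
  A13: {{b},{a,b},{b,c},{b,d},{b,e},{b,c,d}} {{a,g}}
  A23: {{b,c},{b,c,d}} {{b,e}}
  A123: {{b,c},{b,c,d}} {{b,e}}
C dims 6,6,2; δ0: rk 4, SNF 1^4; δ1: rk 2, SNF 1^2
degree 0: 6−4−0 = 2 → Ȟ^0 ≅ Z^2
degree 1: 6−2−4 = 0 → Ȟ^1 ≅ 0
degree 2: 2−0−2 = 0 → Ȟ^2 ≅ 0

Ȟ^0 ≅ Z^2, Ȟ^1 ≅ 0, Ȟ^2 ≅ 0


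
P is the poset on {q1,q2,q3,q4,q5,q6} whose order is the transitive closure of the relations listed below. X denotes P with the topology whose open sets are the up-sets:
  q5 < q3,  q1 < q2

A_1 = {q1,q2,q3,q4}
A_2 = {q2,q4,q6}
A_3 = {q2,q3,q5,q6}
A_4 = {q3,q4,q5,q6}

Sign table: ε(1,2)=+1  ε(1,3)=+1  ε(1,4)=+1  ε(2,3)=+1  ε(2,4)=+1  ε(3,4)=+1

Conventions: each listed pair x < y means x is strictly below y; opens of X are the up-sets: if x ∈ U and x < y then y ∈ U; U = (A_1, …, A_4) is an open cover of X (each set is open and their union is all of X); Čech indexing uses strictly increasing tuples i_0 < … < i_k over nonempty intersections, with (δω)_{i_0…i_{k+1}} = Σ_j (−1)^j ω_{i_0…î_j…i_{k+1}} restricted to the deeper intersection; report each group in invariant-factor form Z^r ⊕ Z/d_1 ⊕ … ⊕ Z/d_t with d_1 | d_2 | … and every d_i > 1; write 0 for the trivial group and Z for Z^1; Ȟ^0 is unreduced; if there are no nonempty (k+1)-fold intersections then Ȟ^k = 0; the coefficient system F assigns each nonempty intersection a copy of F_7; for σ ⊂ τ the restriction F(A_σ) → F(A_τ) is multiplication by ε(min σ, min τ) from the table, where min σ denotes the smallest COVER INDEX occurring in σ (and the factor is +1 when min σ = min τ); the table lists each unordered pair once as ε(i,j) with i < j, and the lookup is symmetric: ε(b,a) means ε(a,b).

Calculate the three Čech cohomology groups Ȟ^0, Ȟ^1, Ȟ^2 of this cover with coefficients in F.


Ȟ^0 ≅ Z/7,  Ȟ^1 ≅ 0,  Ȟ^2 ≅ Z/7

nonempty intersections:
  A12={q2,q4} A13={q2,q3} A14={q3,q4} A23={q2,q6} A24={q4,q6} A34={q3,q5,q6}
  A123={q2} A124={q4} A134={q3} A234={q6}
C dims 4,6,4; δ0: rk_F7 3; δ1: rk_F7 3
Ȟ^0: (4−3)−0=1 ⇒ Z/7
Ȟ^1: (6−3)−3=0 ⇒ 0
Ȟ^2: (4−0)−3=1 ⇒ Z/7


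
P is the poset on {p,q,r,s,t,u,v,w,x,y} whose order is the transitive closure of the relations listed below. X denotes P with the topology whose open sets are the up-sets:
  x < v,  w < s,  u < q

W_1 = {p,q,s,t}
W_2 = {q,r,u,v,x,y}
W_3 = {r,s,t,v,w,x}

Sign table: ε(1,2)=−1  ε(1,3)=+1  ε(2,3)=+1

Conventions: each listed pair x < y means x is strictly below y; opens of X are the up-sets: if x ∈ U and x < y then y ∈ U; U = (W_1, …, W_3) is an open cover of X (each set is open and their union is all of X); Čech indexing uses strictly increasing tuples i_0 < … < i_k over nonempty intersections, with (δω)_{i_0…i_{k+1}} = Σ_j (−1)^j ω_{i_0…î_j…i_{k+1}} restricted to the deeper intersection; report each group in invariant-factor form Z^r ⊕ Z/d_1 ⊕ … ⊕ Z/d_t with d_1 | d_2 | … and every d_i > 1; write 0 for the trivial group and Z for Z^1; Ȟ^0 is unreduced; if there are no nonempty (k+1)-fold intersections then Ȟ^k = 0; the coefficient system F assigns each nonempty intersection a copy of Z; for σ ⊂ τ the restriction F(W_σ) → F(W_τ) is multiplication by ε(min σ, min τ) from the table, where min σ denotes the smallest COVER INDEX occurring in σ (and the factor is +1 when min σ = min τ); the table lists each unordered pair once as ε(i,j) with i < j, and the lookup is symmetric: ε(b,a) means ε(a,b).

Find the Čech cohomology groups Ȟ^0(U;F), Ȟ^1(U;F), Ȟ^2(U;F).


Ȟ^0(U;F) ≅ 0, Ȟ^1(U;F) ≅ Z/2, Ȟ^2(U;F) ≅ 0

nonempty overlaps:
  W12={q} W13={s,t} W23={r,v,x}
C dims 3,3; δ0: rk 3, SNF 1^2·2
degree 0: 3−3−0 = 0 → Ȟ^0 ≅ 0
degree 1: 3−0−3 = 0 plus torsion [2] → Ȟ^1 ≅ Z/2
degree 2: 0−0−0 = 0 → Ȟ^2 ≅ 0
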